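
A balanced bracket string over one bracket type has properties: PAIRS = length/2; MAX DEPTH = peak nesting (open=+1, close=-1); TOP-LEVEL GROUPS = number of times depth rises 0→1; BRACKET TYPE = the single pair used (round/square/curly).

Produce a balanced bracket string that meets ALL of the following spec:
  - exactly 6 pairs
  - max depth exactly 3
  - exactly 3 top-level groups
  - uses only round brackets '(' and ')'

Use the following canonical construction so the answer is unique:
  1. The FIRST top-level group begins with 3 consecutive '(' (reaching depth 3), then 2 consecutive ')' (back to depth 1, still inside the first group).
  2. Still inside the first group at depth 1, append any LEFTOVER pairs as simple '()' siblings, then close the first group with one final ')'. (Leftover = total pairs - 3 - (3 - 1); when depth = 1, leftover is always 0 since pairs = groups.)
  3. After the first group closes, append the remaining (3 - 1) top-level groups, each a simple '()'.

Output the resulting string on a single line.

Spec: pairs=6 depth=3 groups=3
Leftover pairs = 6 - 3 - (3-1) = 1
First group: deep chain of depth 3 + 1 sibling pairs
Remaining 2 groups: simple '()' each

Answer: ((())())()()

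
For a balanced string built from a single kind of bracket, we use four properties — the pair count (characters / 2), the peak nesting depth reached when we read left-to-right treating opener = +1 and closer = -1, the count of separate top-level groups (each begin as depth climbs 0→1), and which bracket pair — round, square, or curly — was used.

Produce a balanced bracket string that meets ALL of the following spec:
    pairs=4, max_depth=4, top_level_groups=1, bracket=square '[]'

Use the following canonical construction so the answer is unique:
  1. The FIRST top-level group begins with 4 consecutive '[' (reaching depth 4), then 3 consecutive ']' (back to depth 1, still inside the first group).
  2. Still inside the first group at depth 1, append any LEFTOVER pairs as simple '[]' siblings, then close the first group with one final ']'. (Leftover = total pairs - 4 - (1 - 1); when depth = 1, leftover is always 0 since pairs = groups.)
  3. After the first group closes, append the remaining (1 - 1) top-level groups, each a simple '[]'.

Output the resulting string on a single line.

Answer: [[[[]]]]

Derivation:
Spec: pairs=4 depth=4 groups=1
Leftover pairs = 4 - 4 - (1-1) = 0
First group: deep chain of depth 4 + 0 sibling pairs
Remaining 0 groups: simple '[]' each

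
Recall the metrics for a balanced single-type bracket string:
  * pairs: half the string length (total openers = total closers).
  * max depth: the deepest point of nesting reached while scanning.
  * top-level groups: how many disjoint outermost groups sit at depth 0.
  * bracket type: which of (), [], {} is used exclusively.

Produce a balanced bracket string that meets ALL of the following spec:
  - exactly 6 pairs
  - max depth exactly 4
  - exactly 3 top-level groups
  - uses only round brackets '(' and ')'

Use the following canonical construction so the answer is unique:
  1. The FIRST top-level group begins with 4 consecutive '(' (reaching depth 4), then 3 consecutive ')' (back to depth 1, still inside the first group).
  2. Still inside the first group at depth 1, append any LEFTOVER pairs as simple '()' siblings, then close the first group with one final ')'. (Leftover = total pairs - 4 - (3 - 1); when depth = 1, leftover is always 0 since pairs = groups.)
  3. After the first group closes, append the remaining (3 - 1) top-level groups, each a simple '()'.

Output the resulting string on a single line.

Answer: (((())))()()

Derivation:
Spec: pairs=6 depth=4 groups=3
Leftover pairs = 6 - 4 - (3-1) = 0
First group: deep chain of depth 4 + 0 sibling pairs
Remaining 2 groups: simple '()' each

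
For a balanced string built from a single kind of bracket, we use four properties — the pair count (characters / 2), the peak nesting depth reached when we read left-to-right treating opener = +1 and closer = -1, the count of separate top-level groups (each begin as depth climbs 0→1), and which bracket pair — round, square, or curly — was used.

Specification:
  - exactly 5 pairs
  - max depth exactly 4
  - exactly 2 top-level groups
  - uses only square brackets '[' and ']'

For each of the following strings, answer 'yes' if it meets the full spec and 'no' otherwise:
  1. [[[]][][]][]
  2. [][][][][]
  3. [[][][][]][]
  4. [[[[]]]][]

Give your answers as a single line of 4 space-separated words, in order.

String 1 '[[[]][][]][]': depth seq [1 2 3 2 1 2 1 2 1 0 1 0]
  -> pairs=6 depth=3 groups=2 -> no
String 2 '[][][][][]': depth seq [1 0 1 0 1 0 1 0 1 0]
  -> pairs=5 depth=1 groups=5 -> no
String 3 '[[][][][]][]': depth seq [1 2 1 2 1 2 1 2 1 0 1 0]
  -> pairs=6 depth=2 groups=2 -> no
String 4 '[[[[]]]][]': depth seq [1 2 3 4 3 2 1 0 1 0]
  -> pairs=5 depth=4 groups=2 -> yes

Answer: no no no yes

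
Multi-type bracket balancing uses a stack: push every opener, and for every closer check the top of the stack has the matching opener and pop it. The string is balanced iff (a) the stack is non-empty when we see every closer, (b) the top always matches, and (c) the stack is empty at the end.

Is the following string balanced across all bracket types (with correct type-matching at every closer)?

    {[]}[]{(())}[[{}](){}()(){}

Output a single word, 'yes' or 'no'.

pos 0: push '{'; stack = {
pos 1: push '['; stack = {[
pos 2: ']' matches '['; pop; stack = {
pos 3: '}' matches '{'; pop; stack = (empty)
pos 4: push '['; stack = [
pos 5: ']' matches '['; pop; stack = (empty)
pos 6: push '{'; stack = {
pos 7: push '('; stack = {(
pos 8: push '('; stack = {((
pos 9: ')' matches '('; pop; stack = {(
pos 10: ')' matches '('; pop; stack = {
pos 11: '}' matches '{'; pop; stack = (empty)
pos 12: push '['; stack = [
pos 13: push '['; stack = [[
pos 14: push '{'; stack = [[{
pos 15: '}' matches '{'; pop; stack = [[
pos 16: ']' matches '['; pop; stack = [
pos 17: push '('; stack = [(
pos 18: ')' matches '('; pop; stack = [
pos 19: push '{'; stack = [{
pos 20: '}' matches '{'; pop; stack = [
pos 21: push '('; stack = [(
pos 22: ')' matches '('; pop; stack = [
pos 23: push '('; stack = [(
pos 24: ')' matches '('; pop; stack = [
pos 25: push '{'; stack = [{
pos 26: '}' matches '{'; pop; stack = [
end: stack still non-empty ([) → INVALID
Verdict: unclosed openers at end: [ → no

Answer: no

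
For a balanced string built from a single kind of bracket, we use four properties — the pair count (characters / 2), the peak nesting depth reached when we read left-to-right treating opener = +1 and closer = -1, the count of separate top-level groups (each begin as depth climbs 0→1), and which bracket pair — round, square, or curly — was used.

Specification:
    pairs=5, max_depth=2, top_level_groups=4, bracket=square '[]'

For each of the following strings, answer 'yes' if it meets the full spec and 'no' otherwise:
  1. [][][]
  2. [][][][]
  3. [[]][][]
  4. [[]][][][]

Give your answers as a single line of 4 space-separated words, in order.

String 1 '[][][]': depth seq [1 0 1 0 1 0]
  -> pairs=3 depth=1 groups=3 -> no
String 2 '[][][][]': depth seq [1 0 1 0 1 0 1 0]
  -> pairs=4 depth=1 groups=4 -> no
String 3 '[[]][][]': depth seq [1 2 1 0 1 0 1 0]
  -> pairs=4 depth=2 groups=3 -> no
String 4 '[[]][][][]': depth seq [1 2 1 0 1 0 1 0 1 0]
  -> pairs=5 depth=2 groups=4 -> yes

Answer: no no no yes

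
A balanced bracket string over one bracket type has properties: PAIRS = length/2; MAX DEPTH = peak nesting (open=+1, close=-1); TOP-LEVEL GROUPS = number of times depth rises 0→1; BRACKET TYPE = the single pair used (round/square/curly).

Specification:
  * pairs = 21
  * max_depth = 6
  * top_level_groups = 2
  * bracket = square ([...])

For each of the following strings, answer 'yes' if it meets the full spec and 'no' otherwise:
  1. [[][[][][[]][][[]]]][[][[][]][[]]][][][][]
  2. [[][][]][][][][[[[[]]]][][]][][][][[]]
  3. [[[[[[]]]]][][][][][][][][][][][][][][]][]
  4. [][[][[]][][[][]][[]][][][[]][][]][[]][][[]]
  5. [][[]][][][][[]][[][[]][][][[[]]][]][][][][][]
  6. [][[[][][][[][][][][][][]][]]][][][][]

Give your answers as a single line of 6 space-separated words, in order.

Answer: no no yes no no no

Derivation:
String 1 '[[][[][][[]][][[]]]][[][[][]][[]]][][][][]': depth seq [1 2 1 2 3 2 3 2 3 4 3 2 3 2 3 4 3 2 1 0 1 2 1 2 3 2 3 2 1 2 3 2 1 0 1 0 1 0 1 0 1 0]
  -> pairs=21 depth=4 groups=6 -> no
String 2 '[[][][]][][][][[[[[]]]][][]][][][][[]]': depth seq [1 2 1 2 1 2 1 0 1 0 1 0 1 0 1 2 3 4 5 4 3 2 1 2 1 2 1 0 1 0 1 0 1 0 1 2 1 0]
  -> pairs=19 depth=5 groups=9 -> no
String 3 '[[[[[[]]]]][][][][][][][][][][][][][][]][]': depth seq [1 2 3 4 5 6 5 4 3 2 1 2 1 2 1 2 1 2 1 2 1 2 1 2 1 2 1 2 1 2 1 2 1 2 1 2 1 2 1 0 1 0]
  -> pairs=21 depth=6 groups=2 -> yes
String 4 '[][[][[]][][[][]][[]][][][[]][][]][[]][][[]]': depth seq [1 0 1 2 1 2 3 2 1 2 1 2 3 2 3 2 1 2 3 2 1 2 1 2 1 2 3 2 1 2 1 2 1 0 1 2 1 0 1 0 1 2 1 0]
  -> pairs=22 depth=3 groups=5 -> no
String 5 '[][[]][][][][[]][[][[]][][][[[]]][]][][][][][]': depth seq [1 0 1 2 1 0 1 0 1 0 1 0 1 2 1 0 1 2 1 2 3 2 1 2 1 2 1 2 3 4 3 2 1 2 1 0 1 0 1 0 1 0 1 0 1 0]
  -> pairs=23 depth=4 groups=12 -> no
String 6 '[][[[][][][[][][][][][][]][]]][][][][]': depth seq [1 0 1 2 3 2 3 2 3 2 3 4 3 4 3 4 3 4 3 4 3 4 3 4 3 2 3 2 1 0 1 0 1 0 1 0 1 0]
  -> pairs=19 depth=4 groups=6 -> no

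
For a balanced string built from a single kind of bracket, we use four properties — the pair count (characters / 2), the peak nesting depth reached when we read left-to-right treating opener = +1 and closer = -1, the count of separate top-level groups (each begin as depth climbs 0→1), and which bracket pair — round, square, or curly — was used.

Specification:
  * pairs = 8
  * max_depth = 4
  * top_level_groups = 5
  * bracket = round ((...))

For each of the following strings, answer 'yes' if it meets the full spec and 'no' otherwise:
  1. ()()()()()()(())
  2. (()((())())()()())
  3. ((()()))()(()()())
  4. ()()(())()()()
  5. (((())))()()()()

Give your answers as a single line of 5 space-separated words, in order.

String 1 '()()()()()()(())': depth seq [1 0 1 0 1 0 1 0 1 0 1 0 1 2 1 0]
  -> pairs=8 depth=2 groups=7 -> no
String 2 '(()((())())()()())': depth seq [1 2 1 2 3 4 3 2 3 2 1 2 1 2 1 2 1 0]
  -> pairs=9 depth=4 groups=1 -> no
String 3 '((()()))()(()()())': depth seq [1 2 3 2 3 2 1 0 1 0 1 2 1 2 1 2 1 0]
  -> pairs=9 depth=3 groups=3 -> no
String 4 '()()(())()()()': depth seq [1 0 1 0 1 2 1 0 1 0 1 0 1 0]
  -> pairs=7 depth=2 groups=6 -> no
String 5 '(((())))()()()()': depth seq [1 2 3 4 3 2 1 0 1 0 1 0 1 0 1 0]
  -> pairs=8 depth=4 groups=5 -> yes

Answer: no no no no yes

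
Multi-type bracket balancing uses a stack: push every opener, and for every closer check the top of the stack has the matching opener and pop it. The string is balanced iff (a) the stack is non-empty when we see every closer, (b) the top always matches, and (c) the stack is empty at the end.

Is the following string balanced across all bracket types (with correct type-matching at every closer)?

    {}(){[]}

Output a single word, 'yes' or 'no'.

Answer: yes

Derivation:
pos 0: push '{'; stack = {
pos 1: '}' matches '{'; pop; stack = (empty)
pos 2: push '('; stack = (
pos 3: ')' matches '('; pop; stack = (empty)
pos 4: push '{'; stack = {
pos 5: push '['; stack = {[
pos 6: ']' matches '['; pop; stack = {
pos 7: '}' matches '{'; pop; stack = (empty)
end: stack empty → VALID
Verdict: properly nested → yes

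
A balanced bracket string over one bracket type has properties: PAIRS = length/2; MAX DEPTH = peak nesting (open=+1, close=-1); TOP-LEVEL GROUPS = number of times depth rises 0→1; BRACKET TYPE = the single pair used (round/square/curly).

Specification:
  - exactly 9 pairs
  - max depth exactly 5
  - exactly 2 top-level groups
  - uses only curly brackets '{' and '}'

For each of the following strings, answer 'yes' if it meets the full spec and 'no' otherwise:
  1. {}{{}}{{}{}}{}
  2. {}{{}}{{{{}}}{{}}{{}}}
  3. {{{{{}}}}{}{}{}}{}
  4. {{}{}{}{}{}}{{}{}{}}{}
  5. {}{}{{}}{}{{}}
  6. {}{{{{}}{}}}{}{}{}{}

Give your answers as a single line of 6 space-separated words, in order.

String 1 '{}{{}}{{}{}}{}': depth seq [1 0 1 2 1 0 1 2 1 2 1 0 1 0]
  -> pairs=7 depth=2 groups=4 -> no
String 2 '{}{{}}{{{{}}}{{}}{{}}}': depth seq [1 0 1 2 1 0 1 2 3 4 3 2 1 2 3 2 1 2 3 2 1 0]
  -> pairs=11 depth=4 groups=3 -> no
String 3 '{{{{{}}}}{}{}{}}{}': depth seq [1 2 3 4 5 4 3 2 1 2 1 2 1 2 1 0 1 0]
  -> pairs=9 depth=5 groups=2 -> yes
String 4 '{{}{}{}{}{}}{{}{}{}}{}': depth seq [1 2 1 2 1 2 1 2 1 2 1 0 1 2 1 2 1 2 1 0 1 0]
  -> pairs=11 depth=2 groups=3 -> no
String 5 '{}{}{{}}{}{{}}': depth seq [1 0 1 0 1 2 1 0 1 0 1 2 1 0]
  -> pairs=7 depth=2 groups=5 -> no
String 6 '{}{{{{}}{}}}{}{}{}{}': depth seq [1 0 1 2 3 4 3 2 3 2 1 0 1 0 1 0 1 0 1 0]
  -> pairs=10 depth=4 groups=6 -> no

Answer: no no yes no no no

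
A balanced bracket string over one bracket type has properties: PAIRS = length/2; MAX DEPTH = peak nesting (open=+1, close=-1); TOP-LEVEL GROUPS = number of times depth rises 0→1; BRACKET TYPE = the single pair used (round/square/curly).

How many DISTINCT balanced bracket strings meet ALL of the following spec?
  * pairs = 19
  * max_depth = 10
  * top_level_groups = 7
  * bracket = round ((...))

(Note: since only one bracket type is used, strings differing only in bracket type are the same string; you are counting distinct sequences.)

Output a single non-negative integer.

Spec: pairs=19 depth=10 groups=7
Count(depth <= 10) = 31863293
Count(depth <= 9) = 31843385
Count(depth == 10) = 31863293 - 31843385 = 19908

Answer: 19908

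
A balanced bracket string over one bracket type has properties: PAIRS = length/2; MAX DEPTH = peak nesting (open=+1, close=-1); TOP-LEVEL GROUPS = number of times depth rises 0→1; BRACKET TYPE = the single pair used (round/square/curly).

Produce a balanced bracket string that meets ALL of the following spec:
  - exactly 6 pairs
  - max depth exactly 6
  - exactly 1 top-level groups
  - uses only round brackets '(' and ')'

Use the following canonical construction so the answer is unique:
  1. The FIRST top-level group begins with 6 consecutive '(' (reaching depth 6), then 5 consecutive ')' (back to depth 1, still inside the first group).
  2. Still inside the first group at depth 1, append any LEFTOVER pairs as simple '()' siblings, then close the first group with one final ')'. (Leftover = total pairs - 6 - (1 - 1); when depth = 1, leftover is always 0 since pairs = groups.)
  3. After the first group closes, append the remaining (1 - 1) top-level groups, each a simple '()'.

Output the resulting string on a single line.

Answer: (((((())))))

Derivation:
Spec: pairs=6 depth=6 groups=1
Leftover pairs = 6 - 6 - (1-1) = 0
First group: deep chain of depth 6 + 0 sibling pairs
Remaining 0 groups: simple '()' each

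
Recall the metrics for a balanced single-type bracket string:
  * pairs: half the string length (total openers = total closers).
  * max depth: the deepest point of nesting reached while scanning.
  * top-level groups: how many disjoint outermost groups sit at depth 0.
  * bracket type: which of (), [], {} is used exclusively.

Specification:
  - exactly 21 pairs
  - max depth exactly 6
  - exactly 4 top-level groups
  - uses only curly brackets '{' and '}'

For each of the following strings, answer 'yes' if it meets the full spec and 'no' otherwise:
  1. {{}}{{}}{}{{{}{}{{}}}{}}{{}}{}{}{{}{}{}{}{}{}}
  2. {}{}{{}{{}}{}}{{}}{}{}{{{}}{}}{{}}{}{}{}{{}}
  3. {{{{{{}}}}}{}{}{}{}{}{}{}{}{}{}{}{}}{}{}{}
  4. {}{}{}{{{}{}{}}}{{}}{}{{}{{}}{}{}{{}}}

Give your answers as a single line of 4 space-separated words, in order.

String 1 '{{}}{{}}{}{{{}{}{{}}}{}}{{}}{}{}{{}{}{}{}{}{}}': depth seq [1 2 1 0 1 2 1 0 1 0 1 2 3 2 3 2 3 4 3 2 1 2 1 0 1 2 1 0 1 0 1 0 1 2 1 2 1 2 1 2 1 2 1 2 1 0]
  -> pairs=23 depth=4 groups=8 -> no
String 2 '{}{}{{}{{}}{}}{{}}{}{}{{{}}{}}{{}}{}{}{}{{}}': depth seq [1 0 1 0 1 2 1 2 3 2 1 2 1 0 1 2 1 0 1 0 1 0 1 2 3 2 1 2 1 0 1 2 1 0 1 0 1 0 1 0 1 2 1 0]
  -> pairs=22 depth=3 groups=12 -> no
String 3 '{{{{{{}}}}}{}{}{}{}{}{}{}{}{}{}{}{}}{}{}{}': depth seq [1 2 3 4 5 6 5 4 3 2 1 2 1 2 1 2 1 2 1 2 1 2 1 2 1 2 1 2 1 2 1 2 1 2 1 0 1 0 1 0 1 0]
  -> pairs=21 depth=6 groups=4 -> yes
String 4 '{}{}{}{{{}{}{}}}{{}}{}{{}{{}}{}{}{{}}}': depth seq [1 0 1 0 1 0 1 2 3 2 3 2 3 2 1 0 1 2 1 0 1 0 1 2 1 2 3 2 1 2 1 2 1 2 3 2 1 0]
  -> pairs=19 depth=3 groups=7 -> no

Answer: no no yes no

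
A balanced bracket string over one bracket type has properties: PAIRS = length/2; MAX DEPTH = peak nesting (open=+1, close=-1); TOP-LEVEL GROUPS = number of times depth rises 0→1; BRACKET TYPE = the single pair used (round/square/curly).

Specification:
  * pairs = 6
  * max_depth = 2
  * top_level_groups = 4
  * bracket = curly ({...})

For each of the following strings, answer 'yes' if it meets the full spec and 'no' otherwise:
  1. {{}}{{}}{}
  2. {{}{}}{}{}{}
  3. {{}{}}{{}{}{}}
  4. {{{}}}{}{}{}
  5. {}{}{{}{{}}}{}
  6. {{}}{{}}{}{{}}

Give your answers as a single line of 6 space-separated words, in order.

String 1 '{{}}{{}}{}': depth seq [1 2 1 0 1 2 1 0 1 0]
  -> pairs=5 depth=2 groups=3 -> no
String 2 '{{}{}}{}{}{}': depth seq [1 2 1 2 1 0 1 0 1 0 1 0]
  -> pairs=6 depth=2 groups=4 -> yes
String 3 '{{}{}}{{}{}{}}': depth seq [1 2 1 2 1 0 1 2 1 2 1 2 1 0]
  -> pairs=7 depth=2 groups=2 -> no
String 4 '{{{}}}{}{}{}': depth seq [1 2 3 2 1 0 1 0 1 0 1 0]
  -> pairs=6 depth=3 groups=4 -> no
String 5 '{}{}{{}{{}}}{}': depth seq [1 0 1 0 1 2 1 2 3 2 1 0 1 0]
  -> pairs=7 depth=3 groups=4 -> no
String 6 '{{}}{{}}{}{{}}': depth seq [1 2 1 0 1 2 1 0 1 0 1 2 1 0]
  -> pairs=7 depth=2 groups=4 -> no

Answer: no yes no no no no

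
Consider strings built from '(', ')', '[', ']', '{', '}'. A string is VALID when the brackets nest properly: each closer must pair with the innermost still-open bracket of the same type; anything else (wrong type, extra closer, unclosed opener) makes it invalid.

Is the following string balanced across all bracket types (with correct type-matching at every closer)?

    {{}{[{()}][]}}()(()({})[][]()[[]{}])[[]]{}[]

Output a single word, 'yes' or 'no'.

pos 0: push '{'; stack = {
pos 1: push '{'; stack = {{
pos 2: '}' matches '{'; pop; stack = {
pos 3: push '{'; stack = {{
pos 4: push '['; stack = {{[
pos 5: push '{'; stack = {{[{
pos 6: push '('; stack = {{[{(
pos 7: ')' matches '('; pop; stack = {{[{
pos 8: '}' matches '{'; pop; stack = {{[
pos 9: ']' matches '['; pop; stack = {{
pos 10: push '['; stack = {{[
pos 11: ']' matches '['; pop; stack = {{
pos 12: '}' matches '{'; pop; stack = {
pos 13: '}' matches '{'; pop; stack = (empty)
pos 14: push '('; stack = (
pos 15: ')' matches '('; pop; stack = (empty)
pos 16: push '('; stack = (
pos 17: push '('; stack = ((
pos 18: ')' matches '('; pop; stack = (
pos 19: push '('; stack = ((
pos 20: push '{'; stack = (({
pos 21: '}' matches '{'; pop; stack = ((
pos 22: ')' matches '('; pop; stack = (
pos 23: push '['; stack = ([
pos 24: ']' matches '['; pop; stack = (
pos 25: push '['; stack = ([
pos 26: ']' matches '['; pop; stack = (
pos 27: push '('; stack = ((
pos 28: ')' matches '('; pop; stack = (
pos 29: push '['; stack = ([
pos 30: push '['; stack = ([[
pos 31: ']' matches '['; pop; stack = ([
pos 32: push '{'; stack = ([{
pos 33: '}' matches '{'; pop; stack = ([
pos 34: ']' matches '['; pop; stack = (
pos 35: ')' matches '('; pop; stack = (empty)
pos 36: push '['; stack = [
pos 37: push '['; stack = [[
pos 38: ']' matches '['; pop; stack = [
pos 39: ']' matches '['; pop; stack = (empty)
pos 40: push '{'; stack = {
pos 41: '}' matches '{'; pop; stack = (empty)
pos 42: push '['; stack = [
pos 43: ']' matches '['; pop; stack = (empty)
end: stack empty → VALID
Verdict: properly nested → yes

Answer: yes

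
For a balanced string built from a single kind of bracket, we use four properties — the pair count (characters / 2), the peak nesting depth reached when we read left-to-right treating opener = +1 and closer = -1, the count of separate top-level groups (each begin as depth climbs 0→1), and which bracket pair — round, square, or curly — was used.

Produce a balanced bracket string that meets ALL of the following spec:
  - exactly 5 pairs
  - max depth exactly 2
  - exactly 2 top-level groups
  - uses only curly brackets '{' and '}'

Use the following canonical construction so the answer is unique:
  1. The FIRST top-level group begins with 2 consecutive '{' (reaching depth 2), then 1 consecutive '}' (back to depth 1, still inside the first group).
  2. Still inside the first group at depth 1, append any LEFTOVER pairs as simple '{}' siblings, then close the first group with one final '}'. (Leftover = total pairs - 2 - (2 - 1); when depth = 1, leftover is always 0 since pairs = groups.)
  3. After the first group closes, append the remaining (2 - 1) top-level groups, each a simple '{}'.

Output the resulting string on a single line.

Answer: {{}{}{}}{}

Derivation:
Spec: pairs=5 depth=2 groups=2
Leftover pairs = 5 - 2 - (2-1) = 2
First group: deep chain of depth 2 + 2 sibling pairs
Remaining 1 groups: simple '{}' each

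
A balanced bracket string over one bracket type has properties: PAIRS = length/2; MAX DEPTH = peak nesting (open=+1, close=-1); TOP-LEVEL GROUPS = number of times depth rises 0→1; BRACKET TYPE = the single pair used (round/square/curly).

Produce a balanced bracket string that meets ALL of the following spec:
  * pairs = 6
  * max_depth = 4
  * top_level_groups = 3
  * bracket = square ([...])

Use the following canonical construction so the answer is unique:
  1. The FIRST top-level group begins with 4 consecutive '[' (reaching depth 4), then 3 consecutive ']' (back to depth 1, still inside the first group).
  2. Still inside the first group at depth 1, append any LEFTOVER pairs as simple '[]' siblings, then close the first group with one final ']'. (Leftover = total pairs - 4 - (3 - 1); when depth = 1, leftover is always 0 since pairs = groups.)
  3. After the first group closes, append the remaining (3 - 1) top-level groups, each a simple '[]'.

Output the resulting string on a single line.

Answer: [[[[]]]][][]

Derivation:
Spec: pairs=6 depth=4 groups=3
Leftover pairs = 6 - 4 - (3-1) = 0
First group: deep chain of depth 4 + 0 sibling pairs
Remaining 2 groups: simple '[]' each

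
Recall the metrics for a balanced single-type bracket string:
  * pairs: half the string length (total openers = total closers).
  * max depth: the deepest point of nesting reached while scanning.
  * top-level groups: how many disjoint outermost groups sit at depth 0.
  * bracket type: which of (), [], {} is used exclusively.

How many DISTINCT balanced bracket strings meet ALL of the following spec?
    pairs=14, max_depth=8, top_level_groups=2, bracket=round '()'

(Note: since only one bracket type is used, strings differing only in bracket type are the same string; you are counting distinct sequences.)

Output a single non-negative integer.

Spec: pairs=14 depth=8 groups=2
Count(depth <= 8) = 726200
Count(depth <= 7) = 682640
Count(depth == 8) = 726200 - 682640 = 43560

Answer: 43560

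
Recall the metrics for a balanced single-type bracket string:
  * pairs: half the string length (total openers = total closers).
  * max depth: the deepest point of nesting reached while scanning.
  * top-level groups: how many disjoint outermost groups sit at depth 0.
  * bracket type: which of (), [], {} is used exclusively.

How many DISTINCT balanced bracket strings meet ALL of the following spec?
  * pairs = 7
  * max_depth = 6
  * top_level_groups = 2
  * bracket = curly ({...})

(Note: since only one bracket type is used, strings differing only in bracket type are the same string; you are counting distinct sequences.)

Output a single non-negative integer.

Answer: 2

Derivation:
Spec: pairs=7 depth=6 groups=2
Count(depth <= 6) = 132
Count(depth <= 5) = 130
Count(depth == 6) = 132 - 130 = 2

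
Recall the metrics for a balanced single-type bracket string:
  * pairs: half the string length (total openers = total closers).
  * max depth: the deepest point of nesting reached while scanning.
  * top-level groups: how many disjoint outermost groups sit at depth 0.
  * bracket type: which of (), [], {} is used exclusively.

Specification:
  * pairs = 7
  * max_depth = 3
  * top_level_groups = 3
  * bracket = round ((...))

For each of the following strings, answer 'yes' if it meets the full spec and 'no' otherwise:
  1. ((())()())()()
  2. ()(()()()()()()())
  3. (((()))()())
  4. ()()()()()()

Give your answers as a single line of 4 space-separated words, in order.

String 1 '((())()())()()': depth seq [1 2 3 2 1 2 1 2 1 0 1 0 1 0]
  -> pairs=7 depth=3 groups=3 -> yes
String 2 '()(()()()()()()())': depth seq [1 0 1 2 1 2 1 2 1 2 1 2 1 2 1 2 1 0]
  -> pairs=9 depth=2 groups=2 -> no
String 3 '(((()))()())': depth seq [1 2 3 4 3 2 1 2 1 2 1 0]
  -> pairs=6 depth=4 groups=1 -> no
String 4 '()()()()()()': depth seq [1 0 1 0 1 0 1 0 1 0 1 0]
  -> pairs=6 depth=1 groups=6 -> no

Answer: yes no no no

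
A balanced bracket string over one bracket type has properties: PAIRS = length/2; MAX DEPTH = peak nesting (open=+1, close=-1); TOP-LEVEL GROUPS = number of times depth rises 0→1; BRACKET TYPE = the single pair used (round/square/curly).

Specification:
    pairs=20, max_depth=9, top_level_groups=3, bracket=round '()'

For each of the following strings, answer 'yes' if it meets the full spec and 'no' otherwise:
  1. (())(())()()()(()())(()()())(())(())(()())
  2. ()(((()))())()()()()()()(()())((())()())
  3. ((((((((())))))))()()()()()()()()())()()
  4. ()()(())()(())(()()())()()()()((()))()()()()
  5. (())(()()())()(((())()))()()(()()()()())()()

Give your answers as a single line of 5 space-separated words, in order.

Answer: no no yes no no

Derivation:
String 1 '(())(())()()()(()())(()()())(())(())(()())': depth seq [1 2 1 0 1 2 1 0 1 0 1 0 1 0 1 2 1 2 1 0 1 2 1 2 1 2 1 0 1 2 1 0 1 2 1 0 1 2 1 2 1 0]
  -> pairs=21 depth=2 groups=10 -> no
String 2 '()(((()))())()()()()()()(()())((())()())': depth seq [1 0 1 2 3 4 3 2 1 2 1 0 1 0 1 0 1 0 1 0 1 0 1 0 1 2 1 2 1 0 1 2 3 2 1 2 1 2 1 0]
  -> pairs=20 depth=4 groups=10 -> no
String 3 '((((((((())))))))()()()()()()()()())()()': depth seq [1 2 3 4 5 6 7 8 9 8 7 6 5 4 3 2 1 2 1 2 1 2 1 2 1 2 1 2 1 2 1 2 1 2 1 0 1 0 1 0]
  -> pairs=20 depth=9 groups=3 -> yes
String 4 '()()(())()(())(()()())()()()()((()))()()()()': depth seq [1 0 1 0 1 2 1 0 1 0 1 2 1 0 1 2 1 2 1 2 1 0 1 0 1 0 1 0 1 0 1 2 3 2 1 0 1 0 1 0 1 0 1 0]
  -> pairs=22 depth=3 groups=15 -> no
String 5 '(())(()()())()(((())()))()()(()()()()())()()': depth seq [1 2 1 0 1 2 1 2 1 2 1 0 1 0 1 2 3 4 3 2 3 2 1 0 1 0 1 0 1 2 1 2 1 2 1 2 1 2 1 0 1 0 1 0]
  -> pairs=22 depth=4 groups=9 -> no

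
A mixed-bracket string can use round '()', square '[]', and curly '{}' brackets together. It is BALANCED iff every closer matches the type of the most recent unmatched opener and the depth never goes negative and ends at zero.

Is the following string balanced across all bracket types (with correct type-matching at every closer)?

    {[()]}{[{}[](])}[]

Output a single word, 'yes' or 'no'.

Answer: no

Derivation:
pos 0: push '{'; stack = {
pos 1: push '['; stack = {[
pos 2: push '('; stack = {[(
pos 3: ')' matches '('; pop; stack = {[
pos 4: ']' matches '['; pop; stack = {
pos 5: '}' matches '{'; pop; stack = (empty)
pos 6: push '{'; stack = {
pos 7: push '['; stack = {[
pos 8: push '{'; stack = {[{
pos 9: '}' matches '{'; pop; stack = {[
pos 10: push '['; stack = {[[
pos 11: ']' matches '['; pop; stack = {[
pos 12: push '('; stack = {[(
pos 13: saw closer ']' but top of stack is '(' (expected ')') → INVALID
Verdict: type mismatch at position 13: ']' closes '(' → no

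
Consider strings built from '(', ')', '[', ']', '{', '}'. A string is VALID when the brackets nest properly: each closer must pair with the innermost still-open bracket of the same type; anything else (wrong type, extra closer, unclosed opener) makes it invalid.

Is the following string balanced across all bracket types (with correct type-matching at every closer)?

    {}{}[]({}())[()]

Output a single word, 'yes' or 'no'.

pos 0: push '{'; stack = {
pos 1: '}' matches '{'; pop; stack = (empty)
pos 2: push '{'; stack = {
pos 3: '}' matches '{'; pop; stack = (empty)
pos 4: push '['; stack = [
pos 5: ']' matches '['; pop; stack = (empty)
pos 6: push '('; stack = (
pos 7: push '{'; stack = ({
pos 8: '}' matches '{'; pop; stack = (
pos 9: push '('; stack = ((
pos 10: ')' matches '('; pop; stack = (
pos 11: ')' matches '('; pop; stack = (empty)
pos 12: push '['; stack = [
pos 13: push '('; stack = [(
pos 14: ')' matches '('; pop; stack = [
pos 15: ']' matches '['; pop; stack = (empty)
end: stack empty → VALID
Verdict: properly nested → yes

Answer: yes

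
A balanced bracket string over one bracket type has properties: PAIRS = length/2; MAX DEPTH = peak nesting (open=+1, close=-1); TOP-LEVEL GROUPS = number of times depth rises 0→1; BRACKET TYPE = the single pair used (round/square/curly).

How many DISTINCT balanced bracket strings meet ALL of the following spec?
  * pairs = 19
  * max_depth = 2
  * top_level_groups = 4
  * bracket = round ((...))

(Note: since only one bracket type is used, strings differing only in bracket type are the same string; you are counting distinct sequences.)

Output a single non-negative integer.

Spec: pairs=19 depth=2 groups=4
Count(depth <= 2) = 816
Count(depth <= 1) = 0
Count(depth == 2) = 816 - 0 = 816

Answer: 816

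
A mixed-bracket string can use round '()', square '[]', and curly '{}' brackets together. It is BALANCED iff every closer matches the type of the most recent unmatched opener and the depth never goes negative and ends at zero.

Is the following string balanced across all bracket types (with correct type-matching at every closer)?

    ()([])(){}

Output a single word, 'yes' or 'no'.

Answer: yes

Derivation:
pos 0: push '('; stack = (
pos 1: ')' matches '('; pop; stack = (empty)
pos 2: push '('; stack = (
pos 3: push '['; stack = ([
pos 4: ']' matches '['; pop; stack = (
pos 5: ')' matches '('; pop; stack = (empty)
pos 6: push '('; stack = (
pos 7: ')' matches '('; pop; stack = (empty)
pos 8: push '{'; stack = {
pos 9: '}' matches '{'; pop; stack = (empty)
end: stack empty → VALID
Verdict: properly nested → yes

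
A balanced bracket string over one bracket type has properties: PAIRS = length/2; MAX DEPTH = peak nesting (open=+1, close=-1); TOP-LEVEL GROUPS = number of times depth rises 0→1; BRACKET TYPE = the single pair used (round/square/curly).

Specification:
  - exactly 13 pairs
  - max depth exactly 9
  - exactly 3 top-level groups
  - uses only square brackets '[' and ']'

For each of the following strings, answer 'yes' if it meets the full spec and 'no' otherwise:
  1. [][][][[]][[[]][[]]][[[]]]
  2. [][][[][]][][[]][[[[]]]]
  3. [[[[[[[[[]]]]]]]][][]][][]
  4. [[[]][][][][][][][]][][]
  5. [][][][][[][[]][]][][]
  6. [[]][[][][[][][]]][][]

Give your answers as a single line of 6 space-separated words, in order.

Answer: no no yes no no no

Derivation:
String 1 '[][][][[]][[[]][[]]][[[]]]': depth seq [1 0 1 0 1 0 1 2 1 0 1 2 3 2 1 2 3 2 1 0 1 2 3 2 1 0]
  -> pairs=13 depth=3 groups=6 -> no
String 2 '[][][[][]][][[]][[[[]]]]': depth seq [1 0 1 0 1 2 1 2 1 0 1 0 1 2 1 0 1 2 3 4 3 2 1 0]
  -> pairs=12 depth=4 groups=6 -> no
String 3 '[[[[[[[[[]]]]]]]][][]][][]': depth seq [1 2 3 4 5 6 7 8 9 8 7 6 5 4 3 2 1 2 1 2 1 0 1 0 1 0]
  -> pairs=13 depth=9 groups=3 -> yes
String 4 '[[[]][][][][][][][]][][]': depth seq [1 2 3 2 1 2 1 2 1 2 1 2 1 2 1 2 1 2 1 0 1 0 1 0]
  -> pairs=12 depth=3 groups=3 -> no
String 5 '[][][][][[][[]][]][][]': depth seq [1 0 1 0 1 0 1 0 1 2 1 2 3 2 1 2 1 0 1 0 1 0]
  -> pairs=11 depth=3 groups=7 -> no
String 6 '[[]][[][][[][][]]][][]': depth seq [1 2 1 0 1 2 1 2 1 2 3 2 3 2 3 2 1 0 1 0 1 0]
  -> pairs=11 depth=3 groups=4 -> no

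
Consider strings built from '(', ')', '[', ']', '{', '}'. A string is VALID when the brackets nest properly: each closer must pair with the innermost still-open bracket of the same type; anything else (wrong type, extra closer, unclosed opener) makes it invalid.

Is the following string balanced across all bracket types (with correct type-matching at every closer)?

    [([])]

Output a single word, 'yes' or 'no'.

Answer: yes

Derivation:
pos 0: push '['; stack = [
pos 1: push '('; stack = [(
pos 2: push '['; stack = [([
pos 3: ']' matches '['; pop; stack = [(
pos 4: ')' matches '('; pop; stack = [
pos 5: ']' matches '['; pop; stack = (empty)
end: stack empty → VALID
Verdict: properly nested → yes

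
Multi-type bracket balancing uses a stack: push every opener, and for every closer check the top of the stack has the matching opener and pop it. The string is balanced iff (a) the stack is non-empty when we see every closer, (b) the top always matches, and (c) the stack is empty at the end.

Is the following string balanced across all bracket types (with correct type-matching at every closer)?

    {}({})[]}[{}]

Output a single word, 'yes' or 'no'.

pos 0: push '{'; stack = {
pos 1: '}' matches '{'; pop; stack = (empty)
pos 2: push '('; stack = (
pos 3: push '{'; stack = ({
pos 4: '}' matches '{'; pop; stack = (
pos 5: ')' matches '('; pop; stack = (empty)
pos 6: push '['; stack = [
pos 7: ']' matches '['; pop; stack = (empty)
pos 8: saw closer '}' but stack is empty → INVALID
Verdict: unmatched closer '}' at position 8 → no

Answer: no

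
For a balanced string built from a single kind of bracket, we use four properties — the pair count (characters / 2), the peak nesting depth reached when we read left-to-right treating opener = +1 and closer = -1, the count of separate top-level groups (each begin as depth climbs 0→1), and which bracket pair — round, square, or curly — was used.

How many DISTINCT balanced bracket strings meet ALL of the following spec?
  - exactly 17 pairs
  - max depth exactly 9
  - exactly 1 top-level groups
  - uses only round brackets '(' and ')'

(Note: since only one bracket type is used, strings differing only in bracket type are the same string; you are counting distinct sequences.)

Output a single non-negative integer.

Answer: 2937932

Derivation:
Spec: pairs=17 depth=9 groups=1
Count(depth <= 9) = 33602822
Count(depth <= 8) = 30664890
Count(depth == 9) = 33602822 - 30664890 = 2937932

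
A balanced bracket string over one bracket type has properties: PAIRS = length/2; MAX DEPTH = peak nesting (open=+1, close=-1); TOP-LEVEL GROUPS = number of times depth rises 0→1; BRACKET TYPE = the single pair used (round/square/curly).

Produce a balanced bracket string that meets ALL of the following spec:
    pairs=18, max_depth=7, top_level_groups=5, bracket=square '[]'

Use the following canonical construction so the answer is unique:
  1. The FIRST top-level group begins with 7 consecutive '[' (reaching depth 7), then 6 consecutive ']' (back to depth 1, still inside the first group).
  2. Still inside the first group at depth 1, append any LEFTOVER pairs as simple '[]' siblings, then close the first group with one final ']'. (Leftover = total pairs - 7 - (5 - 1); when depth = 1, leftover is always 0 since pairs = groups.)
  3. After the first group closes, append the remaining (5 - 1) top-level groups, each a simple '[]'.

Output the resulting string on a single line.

Spec: pairs=18 depth=7 groups=5
Leftover pairs = 18 - 7 - (5-1) = 7
First group: deep chain of depth 7 + 7 sibling pairs
Remaining 4 groups: simple '[]' each

Answer: [[[[[[[]]]]]][][][][][][][]][][][][]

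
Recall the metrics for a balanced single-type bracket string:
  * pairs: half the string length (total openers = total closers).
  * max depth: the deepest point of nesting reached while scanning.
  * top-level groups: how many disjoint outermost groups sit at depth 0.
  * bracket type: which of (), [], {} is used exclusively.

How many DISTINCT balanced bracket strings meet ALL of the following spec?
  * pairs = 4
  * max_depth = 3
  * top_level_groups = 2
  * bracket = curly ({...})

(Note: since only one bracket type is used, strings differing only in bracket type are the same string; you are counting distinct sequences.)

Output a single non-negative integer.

Spec: pairs=4 depth=3 groups=2
Count(depth <= 3) = 5
Count(depth <= 2) = 3
Count(depth == 3) = 5 - 3 = 2

Answer: 2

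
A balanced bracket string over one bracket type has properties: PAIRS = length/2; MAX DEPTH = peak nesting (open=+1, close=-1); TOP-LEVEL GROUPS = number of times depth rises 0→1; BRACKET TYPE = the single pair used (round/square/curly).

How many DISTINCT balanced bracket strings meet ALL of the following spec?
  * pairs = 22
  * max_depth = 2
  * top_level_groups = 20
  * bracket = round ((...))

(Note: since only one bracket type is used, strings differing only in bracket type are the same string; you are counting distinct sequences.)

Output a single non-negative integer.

Spec: pairs=22 depth=2 groups=20
Count(depth <= 2) = 210
Count(depth <= 1) = 0
Count(depth == 2) = 210 - 0 = 210

Answer: 210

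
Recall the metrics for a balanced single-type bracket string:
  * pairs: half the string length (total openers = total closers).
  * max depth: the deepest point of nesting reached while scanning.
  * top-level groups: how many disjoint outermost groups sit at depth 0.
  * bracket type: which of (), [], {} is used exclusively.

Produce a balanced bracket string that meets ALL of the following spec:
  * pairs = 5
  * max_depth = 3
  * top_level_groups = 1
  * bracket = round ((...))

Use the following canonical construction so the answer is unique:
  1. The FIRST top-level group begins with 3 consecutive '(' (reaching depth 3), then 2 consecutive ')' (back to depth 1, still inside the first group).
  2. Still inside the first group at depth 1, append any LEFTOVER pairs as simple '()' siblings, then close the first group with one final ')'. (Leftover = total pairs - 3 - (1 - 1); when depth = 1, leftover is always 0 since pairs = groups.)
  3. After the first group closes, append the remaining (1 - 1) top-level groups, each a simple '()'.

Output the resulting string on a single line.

Spec: pairs=5 depth=3 groups=1
Leftover pairs = 5 - 3 - (1-1) = 2
First group: deep chain of depth 3 + 2 sibling pairs
Remaining 0 groups: simple '()' each

Answer: ((())()())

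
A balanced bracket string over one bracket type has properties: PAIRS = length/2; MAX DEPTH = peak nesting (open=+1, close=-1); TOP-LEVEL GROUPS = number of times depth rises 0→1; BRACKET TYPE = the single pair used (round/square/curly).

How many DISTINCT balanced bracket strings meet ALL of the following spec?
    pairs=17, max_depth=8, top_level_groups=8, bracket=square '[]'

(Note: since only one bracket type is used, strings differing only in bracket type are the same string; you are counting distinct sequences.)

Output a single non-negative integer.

Spec: pairs=17 depth=8 groups=8
Count(depth <= 8) = 961216
Count(depth <= 7) = 959392
Count(depth == 8) = 961216 - 959392 = 1824

Answer: 1824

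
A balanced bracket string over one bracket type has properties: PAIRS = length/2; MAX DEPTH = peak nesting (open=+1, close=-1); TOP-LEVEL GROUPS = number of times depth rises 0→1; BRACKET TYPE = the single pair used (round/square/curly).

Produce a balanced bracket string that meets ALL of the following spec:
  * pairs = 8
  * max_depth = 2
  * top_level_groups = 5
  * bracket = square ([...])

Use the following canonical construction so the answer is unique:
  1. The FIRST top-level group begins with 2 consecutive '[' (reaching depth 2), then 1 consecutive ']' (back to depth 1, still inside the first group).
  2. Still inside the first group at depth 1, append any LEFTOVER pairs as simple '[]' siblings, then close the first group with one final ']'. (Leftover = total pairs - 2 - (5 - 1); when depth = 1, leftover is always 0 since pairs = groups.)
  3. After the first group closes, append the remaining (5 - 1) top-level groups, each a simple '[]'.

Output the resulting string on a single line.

Answer: [[][][]][][][][]

Derivation:
Spec: pairs=8 depth=2 groups=5
Leftover pairs = 8 - 2 - (5-1) = 2
First group: deep chain of depth 2 + 2 sibling pairs
Remaining 4 groups: simple '[]' each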